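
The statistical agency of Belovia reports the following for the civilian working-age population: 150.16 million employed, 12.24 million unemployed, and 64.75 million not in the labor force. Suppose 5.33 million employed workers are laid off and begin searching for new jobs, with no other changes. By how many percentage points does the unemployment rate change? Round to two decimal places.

The unemployment rate changes by +3.28 percentage points.

Initially, labor force = 150.16 + 12.24 = 162.40 million, so u = 12.24/162.40 = 7.54%.
After the change, employed falls and unemployed rises by 5.33; labor force unchanged → E = 144.83, U = 17.57, labor force = 162.40 million.
New unemployment rate = 17.57 / 162.40 = 10.82%.
Change = 10.82% − 7.54% = +3.28 percentage points.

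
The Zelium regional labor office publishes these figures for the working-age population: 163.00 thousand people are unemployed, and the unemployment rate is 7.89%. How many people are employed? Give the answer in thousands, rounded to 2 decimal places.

About 1,902.91 thousand are employed.

Labor force = U / u = 163.00 / 0.0789 ≈ 2,065.91 thousand.
Employed = labor force − unemployed = 2,065.91 − 163.00 = 1,902.91 thousand.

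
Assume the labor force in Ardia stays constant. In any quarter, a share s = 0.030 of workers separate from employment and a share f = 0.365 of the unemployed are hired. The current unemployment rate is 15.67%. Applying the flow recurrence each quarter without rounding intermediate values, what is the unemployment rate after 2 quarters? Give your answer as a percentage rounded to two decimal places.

With a fixed labor force, u_{t+1} = u_t + s·(1−u_t) − f·u_t = u_t·(1−s−f) + s.
Here 1−s−f = 0.605 and s = 0.030.
u_1 = 0.156700 × 0.605 + 0.030 = 0.124803.
u_2 = 0.124803 × 0.605 + 0.030 = 0.105506.

Unemployment rate after two quarters ≈ 10.55%.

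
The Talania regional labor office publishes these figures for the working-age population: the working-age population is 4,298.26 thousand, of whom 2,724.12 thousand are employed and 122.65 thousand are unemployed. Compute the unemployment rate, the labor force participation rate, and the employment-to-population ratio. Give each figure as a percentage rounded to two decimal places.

Unemployment rate ≈ 4.31%; labor force participation rate ≈ 66.23%; employment-population ratio ≈ 63.38%.

Labor force = employed + unemployed = 2,724.12 + 122.65 = 2,846.77 thousand.
Unemployment rate = 122.65 / 2,846.77 = 4.31%.
Labor force participation rate = 2,846.77 / 4,298.26 = 66.23%.
Employment-population ratio = 2,724.12 / 4,298.26 = 63.38%.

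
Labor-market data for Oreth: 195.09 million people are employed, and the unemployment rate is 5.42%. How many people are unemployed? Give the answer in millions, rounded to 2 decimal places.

About 11.18 million are unemployed.

Let U be the number unemployed. The labor force is E + U, and U/(E+U) = 0.0542.
So U = 0.0542 × 195.09 / (1 − 0.0542) = 10.5739 / 0.9458 ≈ 11.18 million.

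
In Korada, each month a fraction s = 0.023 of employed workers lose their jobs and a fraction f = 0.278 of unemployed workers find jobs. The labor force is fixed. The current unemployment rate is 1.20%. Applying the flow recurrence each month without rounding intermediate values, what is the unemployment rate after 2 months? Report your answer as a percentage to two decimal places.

With a fixed labor force, u_{t+1} = u_t + s·(1−u_t) − f·u_t = u_t·(1−s−f) + s.
Here 1−s−f = 0.699 and s = 0.023.
u_1 = 0.012000 × 0.699 + 0.023 = 0.031388.
u_2 = 0.031388 × 0.699 + 0.023 = 0.044940.

Unemployment rate after two months ≈ 4.49%.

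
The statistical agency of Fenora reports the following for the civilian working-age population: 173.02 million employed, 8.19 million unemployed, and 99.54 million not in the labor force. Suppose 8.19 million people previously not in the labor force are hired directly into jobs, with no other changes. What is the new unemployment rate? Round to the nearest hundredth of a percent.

Initially, labor force = 173.02 + 8.19 = 181.21 million, so u = 8.19/181.21 = 4.52%.
After the change, employed and labor force both rise by 8.19; unemployed unchanged → E = 181.21, U = 8.19, labor force = 189.40 million.
New unemployment rate = 8.19 / 189.40 = 4.32%.

New unemployment rate ≈ 4.32%.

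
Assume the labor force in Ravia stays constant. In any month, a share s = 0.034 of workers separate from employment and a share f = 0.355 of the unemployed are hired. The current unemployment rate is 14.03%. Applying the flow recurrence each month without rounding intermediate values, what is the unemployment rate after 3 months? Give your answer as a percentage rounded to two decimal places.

Unemployment rate after three months ≈ 9.95%.

With a fixed labor force, u_{t+1} = u_t + s·(1−u_t) − f·u_t = u_t·(1−s−f) + s.
Here 1−s−f = 0.611 and s = 0.034.
u_1 = 0.140300 × 0.611 + 0.034 = 0.119723.
u_2 = 0.119723 × 0.611 + 0.034 = 0.107151.
u_3 = 0.107151 × 0.611 + 0.034 = 0.099469.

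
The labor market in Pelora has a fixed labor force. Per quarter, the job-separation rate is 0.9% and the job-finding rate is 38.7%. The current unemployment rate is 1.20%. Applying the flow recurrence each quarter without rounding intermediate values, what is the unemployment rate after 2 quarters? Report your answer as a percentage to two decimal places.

With a fixed labor force, u_{t+1} = u_t + s·(1−u_t) − f·u_t = u_t·(1−s−f) + s.
Here 1−s−f = 0.604 and s = 0.009.
u_1 = 0.012000 × 0.604 + 0.009 = 0.016248.
u_2 = 0.016248 × 0.604 + 0.009 = 0.018814.

Unemployment rate after two quarters ≈ 1.88%.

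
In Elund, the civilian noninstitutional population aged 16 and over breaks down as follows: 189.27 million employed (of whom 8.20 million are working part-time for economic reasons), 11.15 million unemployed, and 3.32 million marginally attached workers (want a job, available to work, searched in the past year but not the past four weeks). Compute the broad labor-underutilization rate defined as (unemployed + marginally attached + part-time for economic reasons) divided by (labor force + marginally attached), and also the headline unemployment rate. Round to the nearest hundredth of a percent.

Labor force = 189.27 + 11.15 = 200.42 million.
Numerator = 11.15 + 3.32 + 8.20 = 22.67 million.
Denominator = 200.42 + 3.32 = 203.74 million.
Broad rate = 22.67 / 203.74 = 11.13%.
Headline unemployment rate = 11.15 / 200.42 = 5.56%.

Broad underutilization rate ≈ 11.13%; headline unemployment rate ≈ 5.56%.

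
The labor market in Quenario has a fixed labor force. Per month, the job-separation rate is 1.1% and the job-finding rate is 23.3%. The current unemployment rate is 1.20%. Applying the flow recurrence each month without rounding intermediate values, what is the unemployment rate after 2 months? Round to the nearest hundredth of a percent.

With a fixed labor force, u_{t+1} = u_t + s·(1−u_t) − f·u_t = u_t·(1−s−f) + s.
Here 1−s−f = 0.756 and s = 0.011.
u_1 = 0.012000 × 0.756 + 0.011 = 0.020072.
u_2 = 0.020072 × 0.756 + 0.011 = 0.026174.

Unemployment rate after two months ≈ 2.62%.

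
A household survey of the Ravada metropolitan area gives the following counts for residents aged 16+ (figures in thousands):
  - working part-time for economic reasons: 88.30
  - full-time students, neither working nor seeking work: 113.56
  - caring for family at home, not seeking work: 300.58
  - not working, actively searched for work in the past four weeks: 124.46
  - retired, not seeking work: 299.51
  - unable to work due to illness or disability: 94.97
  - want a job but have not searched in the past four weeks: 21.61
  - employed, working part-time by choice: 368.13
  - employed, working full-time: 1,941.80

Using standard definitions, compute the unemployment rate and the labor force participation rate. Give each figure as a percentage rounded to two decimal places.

Unemployment rate ≈ 4.93%; labor force participation rate ≈ 75.24%.

Employed = 88.30 + 368.13 + 1,941.80 = 2,398.23 thousand (anyone who worked, including part-time for economic reasons, counts as employed).
Unemployed = 124.46 thousand.
Labor force = 2,398.23 + 124.46 = 2,522.69 thousand.
Not in labor force = 113.56 + 300.58 + 299.51 + 94.97 + 21.61 = 830.23 thousand (those not working and not actively searching are outside the labor force — including those who want a job but have given up searching).
Civilian working-age population = 2,522.69 + 830.23 = 3,352.92 thousand.
Unemployment rate = 124.46 / 2,522.69 = 4.93%.
Labor force participation rate = 2,522.69 / 3,352.92 = 75.24%.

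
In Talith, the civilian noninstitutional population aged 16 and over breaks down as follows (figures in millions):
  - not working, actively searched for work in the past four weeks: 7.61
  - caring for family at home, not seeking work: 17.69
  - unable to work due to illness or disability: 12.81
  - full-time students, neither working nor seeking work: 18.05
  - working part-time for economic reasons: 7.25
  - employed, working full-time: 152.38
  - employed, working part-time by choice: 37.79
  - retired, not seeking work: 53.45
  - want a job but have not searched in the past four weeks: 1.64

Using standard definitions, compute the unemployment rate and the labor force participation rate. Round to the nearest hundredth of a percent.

Employed = 7.25 + 152.38 + 37.79 = 197.42 million (anyone who worked, including part-time for economic reasons, counts as employed).
Unemployed = 7.61 million.
Labor force = 197.42 + 7.61 = 205.03 million.
Not in labor force = 17.69 + 12.81 + 18.05 + 53.45 + 1.64 = 103.64 million (those not working and not actively searching are outside the labor force — including those who want a job but have given up searching).
Civilian working-age population = 205.03 + 103.64 = 308.67 million.
Unemployment rate = 7.61 / 205.03 = 3.71%.
Labor force participation rate = 205.03 / 308.67 = 66.42%.

Unemployment rate ≈ 3.71%; labor force participation rate ≈ 66.42%.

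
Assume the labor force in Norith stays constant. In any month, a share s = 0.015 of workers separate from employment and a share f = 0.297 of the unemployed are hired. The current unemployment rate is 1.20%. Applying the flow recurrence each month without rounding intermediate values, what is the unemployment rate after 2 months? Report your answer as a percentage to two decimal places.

With a fixed labor force, u_{t+1} = u_t + s·(1−u_t) − f·u_t = u_t·(1−s−f) + s.
Here 1−s−f = 0.688 and s = 0.015.
u_1 = 0.012000 × 0.688 + 0.015 = 0.023256.
u_2 = 0.023256 × 0.688 + 0.015 = 0.031000.

Unemployment rate after two months ≈ 3.10%.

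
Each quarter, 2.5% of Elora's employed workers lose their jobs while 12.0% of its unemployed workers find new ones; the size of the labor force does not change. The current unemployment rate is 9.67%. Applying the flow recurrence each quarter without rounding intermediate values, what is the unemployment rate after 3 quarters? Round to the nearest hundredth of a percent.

Unemployment rate after three quarters ≈ 12.51%.

With a fixed labor force, u_{t+1} = u_t + s·(1−u_t) − f·u_t = u_t·(1−s−f) + s.
Here 1−s−f = 0.855 and s = 0.025.
u_1 = 0.096700 × 0.855 + 0.025 = 0.107678.
u_2 = 0.107678 × 0.855 + 0.025 = 0.117065.
u_3 = 0.117065 × 0.855 + 0.025 = 0.125091.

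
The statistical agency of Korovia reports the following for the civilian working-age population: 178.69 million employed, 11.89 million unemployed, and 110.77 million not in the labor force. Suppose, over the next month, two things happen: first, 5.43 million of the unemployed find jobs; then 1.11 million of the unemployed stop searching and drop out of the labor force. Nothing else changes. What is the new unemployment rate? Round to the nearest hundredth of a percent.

New unemployment rate ≈ 2.82%.

Initially, labor force = 178.69 + 11.89 = 190.58 million, so u = 11.89/190.58 = 6.24%.
After the first change, unemployed falls and employed rises by 5.43; labor force unchanged → E = 184.12, U = 6.46, labor force = 190.58 million.
After the second change, unemployed and labor force both fall by 1.11 → E = 184.12, U = 5.35, labor force = 189.47 million.
New unemployment rate = 5.35 / 189.47 = 2.82%.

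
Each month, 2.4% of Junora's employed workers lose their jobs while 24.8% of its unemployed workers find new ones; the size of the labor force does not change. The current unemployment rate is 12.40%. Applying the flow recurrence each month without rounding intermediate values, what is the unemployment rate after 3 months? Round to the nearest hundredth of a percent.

Unemployment rate after three months ≈ 10.20%.

With a fixed labor force, u_{t+1} = u_t + s·(1−u_t) − f·u_t = u_t·(1−s−f) + s.
Here 1−s−f = 0.728 and s = 0.024.
u_1 = 0.124000 × 0.728 + 0.024 = 0.114272.
u_2 = 0.114272 × 0.728 + 0.024 = 0.107190.
u_3 = 0.107190 × 0.728 + 0.024 = 0.102034.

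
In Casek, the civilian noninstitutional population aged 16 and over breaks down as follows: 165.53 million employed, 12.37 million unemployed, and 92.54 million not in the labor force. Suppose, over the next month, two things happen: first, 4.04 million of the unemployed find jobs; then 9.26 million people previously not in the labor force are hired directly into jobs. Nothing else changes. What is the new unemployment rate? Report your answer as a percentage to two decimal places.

New unemployment rate ≈ 4.45%.

Initially, labor force = 165.53 + 12.37 = 177.90 million, so u = 12.37/177.90 = 6.95%.
After the first change, unemployed falls and employed rises by 4.04; labor force unchanged → E = 169.57, U = 8.33, labor force = 177.90 million.
After the second change, employed and labor force both rise by 9.26; unemployed unchanged → E = 178.83, U = 8.33, labor force = 187.16 million.
New unemployment rate = 8.33 / 187.16 = 4.45%.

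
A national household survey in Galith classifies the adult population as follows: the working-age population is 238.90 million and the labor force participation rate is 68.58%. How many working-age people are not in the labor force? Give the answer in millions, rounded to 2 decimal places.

About 75.06 million are not in the labor force.

Share not in the labor force = 1 − 0.6858 = 0.3142.
Not in labor force = 0.3142 × 238.90 ≈ 75.06 million.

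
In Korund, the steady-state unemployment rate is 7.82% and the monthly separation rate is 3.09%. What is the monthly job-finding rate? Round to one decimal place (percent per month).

From u* = s/(s+f): f = s·(1−u)/u.
f = 3.09 × (1 − 0.0782) / 0.0782 = 2.8484 / 0.0782 ≈ 36.4% per month.

Job-finding rate ≈ 36.4% per month.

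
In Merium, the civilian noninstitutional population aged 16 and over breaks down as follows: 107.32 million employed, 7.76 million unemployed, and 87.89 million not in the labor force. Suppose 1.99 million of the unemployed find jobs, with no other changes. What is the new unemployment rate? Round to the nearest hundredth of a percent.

New unemployment rate ≈ 5.01%.

Initially, labor force = 107.32 + 7.76 = 115.08 million, so u = 7.76/115.08 = 6.74%.
After the change, unemployed falls and employed rises by 1.99; labor force unchanged → E = 109.31, U = 5.77, labor force = 115.08 million.
New unemployment rate = 5.77 / 115.08 = 5.01%.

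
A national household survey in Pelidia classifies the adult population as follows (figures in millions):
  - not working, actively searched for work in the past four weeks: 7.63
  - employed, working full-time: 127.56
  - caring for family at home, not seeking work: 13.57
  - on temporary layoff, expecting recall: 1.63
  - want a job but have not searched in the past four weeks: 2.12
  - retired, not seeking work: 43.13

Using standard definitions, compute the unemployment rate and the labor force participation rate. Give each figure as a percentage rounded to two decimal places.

Unemployment rate ≈ 6.77%; labor force participation rate ≈ 69.93%.

Employed = 127.56 million.
Unemployed = 7.63 + 1.63 = 9.26 million (jobless and actively searching, or on temporary layoff).
Labor force = 127.56 + 9.26 = 136.82 million.
Not in labor force = 13.57 + 2.12 + 43.13 = 58.82 million (those not working and not actively searching are outside the labor force — including those who want a job but have given up searching).
Civilian working-age population = 136.82 + 58.82 = 195.64 million.
Unemployment rate = 9.26 / 136.82 = 6.77%.
Labor force participation rate = 136.82 / 195.64 = 69.93%.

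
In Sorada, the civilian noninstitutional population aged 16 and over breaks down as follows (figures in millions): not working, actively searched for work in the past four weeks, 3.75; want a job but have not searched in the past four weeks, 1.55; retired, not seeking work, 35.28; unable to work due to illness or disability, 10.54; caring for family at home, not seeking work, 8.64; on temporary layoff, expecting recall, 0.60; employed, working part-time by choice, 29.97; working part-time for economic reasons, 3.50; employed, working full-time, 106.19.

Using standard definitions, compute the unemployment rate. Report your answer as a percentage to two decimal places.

Unemployment rate ≈ 3.02%.

Employed = 29.97 + 3.50 + 106.19 = 139.66 million (anyone who worked, including part-time for economic reasons, counts as employed).
Unemployed = 3.75 + 0.60 = 4.35 million (jobless and actively searching, or on temporary layoff).
Labor force = 139.66 + 4.35 = 144.01 million.
Unemployment rate = 4.35 / 144.01 = 3.02%.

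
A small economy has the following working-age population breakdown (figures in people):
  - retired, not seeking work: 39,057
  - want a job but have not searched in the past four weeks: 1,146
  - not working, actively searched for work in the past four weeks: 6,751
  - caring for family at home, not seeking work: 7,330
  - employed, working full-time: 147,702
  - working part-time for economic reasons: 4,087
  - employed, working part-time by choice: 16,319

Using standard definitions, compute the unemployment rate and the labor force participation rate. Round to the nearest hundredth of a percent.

Unemployment rate ≈ 3.86%; labor force participation rate ≈ 78.63%.

Employed = 147,702 + 4,087 + 16,319 = 168,108 (anyone who worked, including part-time for economic reasons, counts as employed).
Unemployed = 6,751.
Labor force = 168,108 + 6,751 = 174,859.
Not in labor force = 39,057 + 1,146 + 7,330 = 47,533 (those not working and not actively searching are outside the labor force — including those who want a job but have given up searching).
Civilian working-age population = 174,859 + 47,533 = 222,392.
Unemployment rate = 6,751 / 174,859 = 3.86%.
Labor force participation rate = 174,859 / 222,392 = 78.63%.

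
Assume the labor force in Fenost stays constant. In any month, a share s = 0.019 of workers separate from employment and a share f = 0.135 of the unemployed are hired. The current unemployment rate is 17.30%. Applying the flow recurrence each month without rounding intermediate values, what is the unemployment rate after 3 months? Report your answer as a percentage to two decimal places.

With a fixed labor force, u_{t+1} = u_t + s·(1−u_t) − f·u_t = u_t·(1−s−f) + s.
Here 1−s−f = 0.846 and s = 0.019.
u_1 = 0.173000 × 0.846 + 0.019 = 0.165358.
u_2 = 0.165358 × 0.846 + 0.019 = 0.158893.
u_3 = 0.158893 × 0.846 + 0.019 = 0.153423.

Unemployment rate after three months ≈ 15.34%.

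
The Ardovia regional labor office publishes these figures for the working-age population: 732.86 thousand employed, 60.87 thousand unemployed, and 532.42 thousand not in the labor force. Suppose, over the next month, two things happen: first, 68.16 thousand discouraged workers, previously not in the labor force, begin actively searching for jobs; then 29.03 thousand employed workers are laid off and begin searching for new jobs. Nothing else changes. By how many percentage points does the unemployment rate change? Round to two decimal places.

The unemployment rate changes by +10.67 percentage points.

Initially, labor force = 732.86 + 60.87 = 793.73 thousand, so u = 60.87/793.73 = 7.67%.
After the first change, unemployed and labor force both rise by 68.16 → E = 732.86, U = 129.03, labor force = 861.89 thousand.
After the second change, employed falls and unemployed rises by 29.03; labor force unchanged → E = 703.83, U = 158.06, labor force = 861.89 thousand.
New unemployment rate = 158.06 / 861.89 = 18.34%.
Change = 18.34% − 7.67% = +10.67 percentage points.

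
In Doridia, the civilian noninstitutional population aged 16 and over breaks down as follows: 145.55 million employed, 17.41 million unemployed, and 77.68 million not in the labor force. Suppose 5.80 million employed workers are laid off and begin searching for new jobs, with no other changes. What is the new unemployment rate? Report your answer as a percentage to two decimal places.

Initially, labor force = 145.55 + 17.41 = 162.96 million, so u = 17.41/162.96 = 10.68%.
After the change, employed falls and unemployed rises by 5.80; labor force unchanged → E = 139.75, U = 23.21, labor force = 162.96 million.
New unemployment rate = 23.21 / 162.96 = 14.24%.

New unemployment rate ≈ 14.24%.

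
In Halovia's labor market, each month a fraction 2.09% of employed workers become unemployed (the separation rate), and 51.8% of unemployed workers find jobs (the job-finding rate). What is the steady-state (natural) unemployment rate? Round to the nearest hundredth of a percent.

Steady-state unemployment rate ≈ 3.88%.

At steady state the flows balance: s·E = f·U, so U/(E+U) = s/(s+f).
u* = 2.09 / (2.09 + 51.8) = 2.09 / 53.89 = 3.88%.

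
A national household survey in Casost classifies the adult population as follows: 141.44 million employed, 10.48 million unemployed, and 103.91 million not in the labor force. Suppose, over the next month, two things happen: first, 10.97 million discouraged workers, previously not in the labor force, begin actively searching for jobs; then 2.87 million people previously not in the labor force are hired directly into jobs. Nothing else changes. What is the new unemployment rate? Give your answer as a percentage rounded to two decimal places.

New unemployment rate ≈ 12.94%.

Initially, labor force = 141.44 + 10.48 = 151.92 million, so u = 10.48/151.92 = 6.90%.
After the first change, unemployed and labor force both rise by 10.97 → E = 141.44, U = 21.45, labor force = 162.89 million.
After the second change, employed and labor force both rise by 2.87; unemployed unchanged → E = 144.31, U = 21.45, labor force = 165.76 million.
New unemployment rate = 21.45 / 165.76 = 12.94%.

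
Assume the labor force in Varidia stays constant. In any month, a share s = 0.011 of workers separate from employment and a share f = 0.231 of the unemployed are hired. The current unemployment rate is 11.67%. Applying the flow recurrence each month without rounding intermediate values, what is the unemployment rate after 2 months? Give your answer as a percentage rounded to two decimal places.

Unemployment rate after two months ≈ 8.64%.

With a fixed labor force, u_{t+1} = u_t + s·(1−u_t) − f·u_t = u_t·(1−s−f) + s.
Here 1−s−f = 0.758 and s = 0.011.
u_1 = 0.116700 × 0.758 + 0.011 = 0.099459.
u_2 = 0.099459 × 0.758 + 0.011 = 0.086390.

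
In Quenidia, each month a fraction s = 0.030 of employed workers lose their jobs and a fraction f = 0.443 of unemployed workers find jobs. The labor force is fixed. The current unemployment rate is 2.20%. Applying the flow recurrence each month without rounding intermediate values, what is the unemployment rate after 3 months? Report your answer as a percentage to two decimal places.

With a fixed labor force, u_{t+1} = u_t + s·(1−u_t) − f·u_t = u_t·(1−s−f) + s.
Here 1−s−f = 0.527 and s = 0.030.
u_1 = 0.022000 × 0.527 + 0.030 = 0.041594.
u_2 = 0.041594 × 0.527 + 0.030 = 0.051920.
u_3 = 0.051920 × 0.527 + 0.030 = 0.057362.

Unemployment rate after three months ≈ 5.74%.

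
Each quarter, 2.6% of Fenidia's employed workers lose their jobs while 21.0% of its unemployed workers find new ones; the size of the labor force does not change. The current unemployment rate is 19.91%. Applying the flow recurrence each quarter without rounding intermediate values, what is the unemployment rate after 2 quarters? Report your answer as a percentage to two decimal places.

With a fixed labor force, u_{t+1} = u_t + s·(1−u_t) − f·u_t = u_t·(1−s−f) + s.
Here 1−s−f = 0.764 and s = 0.026.
u_1 = 0.199100 × 0.764 + 0.026 = 0.178112.
u_2 = 0.178112 × 0.764 + 0.026 = 0.162078.

Unemployment rate after two quarters ≈ 16.21%.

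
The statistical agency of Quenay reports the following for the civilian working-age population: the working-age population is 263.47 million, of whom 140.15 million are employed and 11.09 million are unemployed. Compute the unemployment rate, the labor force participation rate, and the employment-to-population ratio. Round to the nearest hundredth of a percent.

Unemployment rate ≈ 7.33%; labor force participation rate ≈ 57.40%; employment-population ratio ≈ 53.19%.

Labor force = employed + unemployed = 140.15 + 11.09 = 151.24 million.
Unemployment rate = 11.09 / 151.24 = 7.33%.
Labor force participation rate = 151.24 / 263.47 = 57.40%.
Employment-population ratio = 140.15 / 263.47 = 53.19%.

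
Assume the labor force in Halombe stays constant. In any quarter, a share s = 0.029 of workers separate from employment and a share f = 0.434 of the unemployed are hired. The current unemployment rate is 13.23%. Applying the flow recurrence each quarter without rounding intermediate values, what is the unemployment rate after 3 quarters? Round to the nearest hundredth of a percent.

With a fixed labor force, u_{t+1} = u_t + s·(1−u_t) − f·u_t = u_t·(1−s−f) + s.
Here 1−s−f = 0.537 and s = 0.029.
u_1 = 0.132300 × 0.537 + 0.029 = 0.100045.
u_2 = 0.100045 × 0.537 + 0.029 = 0.082724.
u_3 = 0.082724 × 0.537 + 0.029 = 0.073423.

Unemployment rate after three quarters ≈ 7.34%.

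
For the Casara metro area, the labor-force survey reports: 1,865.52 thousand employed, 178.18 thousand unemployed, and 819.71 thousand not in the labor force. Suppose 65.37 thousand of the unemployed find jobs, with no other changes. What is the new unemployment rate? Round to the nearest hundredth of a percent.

New unemployment rate ≈ 5.52%.

Initially, labor force = 1,865.52 + 178.18 = 2,043.70 thousand, so u = 178.18/2,043.70 = 8.72%.
After the change, unemployed falls and employed rises by 65.37; labor force unchanged → E = 1,930.89, U = 112.81, labor force = 2,043.70 thousand.
New unemployment rate = 112.81 / 2,043.70 = 5.52%.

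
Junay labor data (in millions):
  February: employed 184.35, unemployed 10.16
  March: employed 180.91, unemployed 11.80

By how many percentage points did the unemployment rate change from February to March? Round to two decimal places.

The unemployment rate changed by +0.90 percentage points.

February: labor force = 184.35 + 10.16 = 194.51; u = 10.16/194.51 = 5.22%.
March: labor force = 180.91 + 11.80 = 192.71; u = 11.80/192.71 = 6.12%.
Change = 6.12% − 5.22% = +0.90 pp.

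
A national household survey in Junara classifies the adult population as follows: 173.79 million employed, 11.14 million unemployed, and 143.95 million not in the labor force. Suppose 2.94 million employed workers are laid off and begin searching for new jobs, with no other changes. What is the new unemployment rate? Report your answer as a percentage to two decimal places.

Initially, labor force = 173.79 + 11.14 = 184.93 million, so u = 11.14/184.93 = 6.02%.
After the change, employed falls and unemployed rises by 2.94; labor force unchanged → E = 170.85, U = 14.08, labor force = 184.93 million.
New unemployment rate = 14.08 / 184.93 = 7.61%.

New unemployment rate ≈ 7.61%.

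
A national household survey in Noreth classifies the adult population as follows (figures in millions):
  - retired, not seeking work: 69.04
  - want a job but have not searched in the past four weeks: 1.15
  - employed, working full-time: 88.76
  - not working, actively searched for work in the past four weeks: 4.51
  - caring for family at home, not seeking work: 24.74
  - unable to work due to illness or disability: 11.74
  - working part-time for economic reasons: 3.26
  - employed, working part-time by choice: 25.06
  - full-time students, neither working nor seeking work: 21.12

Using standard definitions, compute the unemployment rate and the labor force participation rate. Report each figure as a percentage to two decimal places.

Unemployment rate ≈ 3.71%; labor force participation rate ≈ 48.76%.

Employed = 88.76 + 3.26 + 25.06 = 117.08 million (anyone who worked, including part-time for economic reasons, counts as employed).
Unemployed = 4.51 million.
Labor force = 117.08 + 4.51 = 121.59 million.
Not in labor force = 69.04 + 1.15 + 24.74 + 11.74 + 21.12 = 127.79 million (those not working and not actively searching are outside the labor force — including those who want a job but have given up searching).
Civilian working-age population = 121.59 + 127.79 = 249.38 million.
Unemployment rate = 4.51 / 121.59 = 3.71%.
Labor force participation rate = 121.59 / 249.38 = 48.76%.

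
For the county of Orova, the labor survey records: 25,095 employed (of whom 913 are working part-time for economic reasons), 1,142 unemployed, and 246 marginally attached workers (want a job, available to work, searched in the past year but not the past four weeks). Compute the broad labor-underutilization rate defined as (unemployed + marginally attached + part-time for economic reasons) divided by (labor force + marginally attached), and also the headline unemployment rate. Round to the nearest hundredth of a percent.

Broad underutilization rate ≈ 8.69%; headline unemployment rate ≈ 4.35%.

Labor force = 25,095 + 1,142 = 26,237.
Numerator = 1,142 + 246 + 913 = 2,301.
Denominator = 26,237 + 246 = 26,483.
Broad rate = 2,301 / 26,483 = 8.69%.
Headline unemployment rate = 1,142 / 26,237 = 4.35%.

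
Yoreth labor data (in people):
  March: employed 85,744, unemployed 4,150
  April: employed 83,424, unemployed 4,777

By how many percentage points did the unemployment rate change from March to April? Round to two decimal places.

The unemployment rate changed by +0.80 percentage points.

March: labor force = 85,744 + 4,150 = 89,894; u = 4,150/89,894 = 4.62%.
April: labor force = 83,424 + 4,777 = 88,201; u = 4,777/88,201 = 5.42%.
Change = 5.42% − 4.62% = +0.80 pp.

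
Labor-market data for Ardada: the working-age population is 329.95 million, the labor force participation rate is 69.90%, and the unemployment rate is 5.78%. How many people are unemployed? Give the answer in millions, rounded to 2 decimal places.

About 13.33 million are unemployed.

Labor force = 0.6990 × 329.95 = 230.64 million.
Unemployed = 0.0578 × 230.64 ≈ 13.33 million.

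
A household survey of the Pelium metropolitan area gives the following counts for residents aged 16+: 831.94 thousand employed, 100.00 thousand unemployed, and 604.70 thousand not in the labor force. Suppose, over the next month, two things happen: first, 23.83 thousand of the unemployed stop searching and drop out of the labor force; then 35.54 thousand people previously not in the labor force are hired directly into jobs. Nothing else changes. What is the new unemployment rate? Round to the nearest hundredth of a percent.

Initially, labor force = 831.94 + 100.00 = 931.94 thousand, so u = 100.00/931.94 = 10.73%.
After the first change, unemployed and labor force both fall by 23.83 → E = 831.94, U = 76.17, labor force = 908.11 thousand.
After the second change, employed and labor force both rise by 35.54; unemployed unchanged → E = 867.48, U = 76.17, labor force = 943.65 thousand.
New unemployment rate = 76.17 / 943.65 = 8.07%.

New unemployment rate ≈ 8.07%.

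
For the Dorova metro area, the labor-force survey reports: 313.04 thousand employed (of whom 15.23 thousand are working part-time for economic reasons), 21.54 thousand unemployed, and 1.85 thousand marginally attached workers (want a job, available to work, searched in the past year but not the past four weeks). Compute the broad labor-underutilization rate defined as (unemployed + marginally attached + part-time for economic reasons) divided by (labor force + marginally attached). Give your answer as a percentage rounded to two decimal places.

Broad underutilization rate ≈ 11.48%.

Labor force = 313.04 + 21.54 = 334.58 thousand.
Numerator = 21.54 + 1.85 + 15.23 = 38.62 thousand.
Denominator = 334.58 + 1.85 = 336.43 thousand.
Broad rate = 38.62 / 336.43 = 11.48%.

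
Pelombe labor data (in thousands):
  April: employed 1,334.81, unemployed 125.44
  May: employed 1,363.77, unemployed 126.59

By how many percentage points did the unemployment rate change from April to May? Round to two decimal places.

April: labor force = 1,334.81 + 125.44 = 1,460.25; u = 125.44/1,460.25 = 8.59%.
May: labor force = 1,363.77 + 126.59 = 1,490.36; u = 126.59/1,490.36 = 8.49%.
Change = 8.49% − 8.59% = −0.10 pp.

The unemployment rate changed by −0.10 percentage points.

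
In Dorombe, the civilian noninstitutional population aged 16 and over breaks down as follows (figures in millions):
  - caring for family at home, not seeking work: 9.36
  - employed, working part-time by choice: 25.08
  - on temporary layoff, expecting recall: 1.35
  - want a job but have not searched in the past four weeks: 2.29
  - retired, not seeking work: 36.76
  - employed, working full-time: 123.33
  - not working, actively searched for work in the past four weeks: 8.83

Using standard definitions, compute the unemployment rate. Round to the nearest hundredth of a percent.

Unemployment rate ≈ 6.42%.

Employed = 25.08 + 123.33 = 148.41 million.
Unemployed = 1.35 + 8.83 = 10.18 million (jobless and actively searching, or on temporary layoff).
Labor force = 148.41 + 10.18 = 158.59 million.
Unemployment rate = 10.18 / 158.59 = 6.42%.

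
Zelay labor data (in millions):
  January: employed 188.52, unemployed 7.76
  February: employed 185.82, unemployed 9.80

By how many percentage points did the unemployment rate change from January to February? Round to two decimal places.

January: labor force = 188.52 + 7.76 = 196.28; u = 7.76/196.28 = 3.95%.
February: labor force = 185.82 + 9.80 = 195.62; u = 9.80/195.62 = 5.01%.
Change = 5.01% − 3.95% = +1.06 pp.

The unemployment rate changed by +1.06 percentage points.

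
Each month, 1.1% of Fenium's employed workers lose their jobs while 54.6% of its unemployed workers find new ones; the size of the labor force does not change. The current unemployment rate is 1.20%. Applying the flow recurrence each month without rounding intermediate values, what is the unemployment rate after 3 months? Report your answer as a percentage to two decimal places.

With a fixed labor force, u_{t+1} = u_t + s·(1−u_t) − f·u_t = u_t·(1−s−f) + s.
Here 1−s−f = 0.443 and s = 0.011.
u_1 = 0.012000 × 0.443 + 0.011 = 0.016316.
u_2 = 0.016316 × 0.443 + 0.011 = 0.018228.
u_3 = 0.018228 × 0.443 + 0.011 = 0.019075.

Unemployment rate after three months ≈ 1.91%.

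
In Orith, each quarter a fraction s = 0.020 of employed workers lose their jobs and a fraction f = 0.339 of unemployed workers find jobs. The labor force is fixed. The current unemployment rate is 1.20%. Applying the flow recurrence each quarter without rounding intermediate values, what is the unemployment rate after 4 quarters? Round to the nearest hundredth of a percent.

With a fixed labor force, u_{t+1} = u_t + s·(1−u_t) − f·u_t = u_t·(1−s−f) + s.
Here 1−s−f = 0.641 and s = 0.020.
u_1 = 0.012000 × 0.641 + 0.020 = 0.027692.
u_2 = 0.027692 × 0.641 + 0.020 = 0.037751.
u_3 = 0.037751 × 0.641 + 0.020 = 0.044198.
u_4 = 0.044198 × 0.641 + 0.020 = 0.048331.

Unemployment rate after four quarters ≈ 4.83%.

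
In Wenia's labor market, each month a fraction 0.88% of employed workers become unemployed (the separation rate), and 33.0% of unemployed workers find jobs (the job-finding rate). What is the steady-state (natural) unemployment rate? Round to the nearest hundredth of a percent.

At steady state the flows balance: s·E = f·U, so U/(E+U) = s/(s+f).
u* = 0.88 / (0.88 + 33.0) = 0.88 / 33.88 = 2.60%.

Steady-state unemployment rate ≈ 2.60%.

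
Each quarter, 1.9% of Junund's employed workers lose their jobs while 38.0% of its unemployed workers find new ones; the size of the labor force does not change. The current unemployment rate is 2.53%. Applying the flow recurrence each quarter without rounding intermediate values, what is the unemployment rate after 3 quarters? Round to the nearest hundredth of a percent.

Unemployment rate after three quarters ≈ 4.28%.

With a fixed labor force, u_{t+1} = u_t + s·(1−u_t) − f·u_t = u_t·(1−s−f) + s.
Here 1−s−f = 0.601 and s = 0.019.
u_1 = 0.025300 × 0.601 + 0.019 = 0.034205.
u_2 = 0.034205 × 0.601 + 0.019 = 0.039557.
u_3 = 0.039557 × 0.601 + 0.019 = 0.042774.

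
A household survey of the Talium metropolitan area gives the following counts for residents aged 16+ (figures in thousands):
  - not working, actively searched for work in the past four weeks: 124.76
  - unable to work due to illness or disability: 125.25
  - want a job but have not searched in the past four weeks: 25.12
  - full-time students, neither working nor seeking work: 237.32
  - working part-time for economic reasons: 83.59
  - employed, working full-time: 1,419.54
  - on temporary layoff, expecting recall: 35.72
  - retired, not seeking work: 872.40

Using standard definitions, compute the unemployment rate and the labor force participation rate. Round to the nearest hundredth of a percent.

Unemployment rate ≈ 9.65%; labor force participation rate ≈ 56.90%.

Employed = 83.59 + 1,419.54 = 1,503.13 thousand (anyone who worked, including part-time for economic reasons, counts as employed).
Unemployed = 124.76 + 35.72 = 160.48 thousand (jobless and actively searching, or on temporary layoff).
Labor force = 1,503.13 + 160.48 = 1,663.61 thousand.
Not in labor force = 125.25 + 25.12 + 237.32 + 872.40 = 1,260.09 thousand (those not working and not actively searching are outside the labor force — including those who want a job but have given up searching).
Civilian working-age population = 1,663.61 + 1,260.09 = 2,923.70 thousand.
Unemployment rate = 160.48 / 1,663.61 = 9.65%.
Labor force participation rate = 1,663.61 / 2,923.70 = 56.90%.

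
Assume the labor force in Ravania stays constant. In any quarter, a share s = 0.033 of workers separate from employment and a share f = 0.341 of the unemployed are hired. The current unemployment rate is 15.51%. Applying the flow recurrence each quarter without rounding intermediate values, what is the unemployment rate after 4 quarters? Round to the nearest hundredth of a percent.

With a fixed labor force, u_{t+1} = u_t + s·(1−u_t) − f·u_t = u_t·(1−s−f) + s.
Here 1−s−f = 0.626 and s = 0.033.
u_1 = 0.155100 × 0.626 + 0.033 = 0.130093.
u_2 = 0.130093 × 0.626 + 0.033 = 0.114438.
u_3 = 0.114438 × 0.626 + 0.033 = 0.104638.
u_4 = 0.104638 × 0.626 + 0.033 = 0.098503.

Unemployment rate after four quarters ≈ 9.85%.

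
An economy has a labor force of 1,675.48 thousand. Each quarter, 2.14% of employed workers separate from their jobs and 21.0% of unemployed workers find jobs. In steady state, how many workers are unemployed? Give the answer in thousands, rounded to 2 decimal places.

About 154.95 thousand are unemployed in steady state.

Steady-state unemployment rate u* = s/(s+f) = 2.14/(2.14+21.0) = 0.092481.
Unemployed = u* × labor force = 0.092481 × 1,675.48 ≈ 154.95 thousand.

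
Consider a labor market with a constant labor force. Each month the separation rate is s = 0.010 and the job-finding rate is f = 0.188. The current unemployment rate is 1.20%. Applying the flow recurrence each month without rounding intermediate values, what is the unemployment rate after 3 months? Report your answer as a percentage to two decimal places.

Unemployment rate after three months ≈ 3.06%.

With a fixed labor force, u_{t+1} = u_t + s·(1−u_t) − f·u_t = u_t·(1−s−f) + s.
Here 1−s−f = 0.802 and s = 0.010.
u_1 = 0.012000 × 0.802 + 0.010 = 0.019624.
u_2 = 0.019624 × 0.802 + 0.010 = 0.025738.
u_3 = 0.025738 × 0.802 + 0.010 = 0.030642.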